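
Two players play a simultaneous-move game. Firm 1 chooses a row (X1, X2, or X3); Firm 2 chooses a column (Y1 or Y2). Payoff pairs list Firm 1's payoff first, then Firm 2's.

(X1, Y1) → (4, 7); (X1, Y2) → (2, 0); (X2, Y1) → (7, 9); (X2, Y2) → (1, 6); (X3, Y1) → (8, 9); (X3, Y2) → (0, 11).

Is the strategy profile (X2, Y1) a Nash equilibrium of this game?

No

Holding Firm 2 at Y1: Firm 1 gets 7 from X2 but could get 8 by switching to X3. Firm 1 has a profitable deviation.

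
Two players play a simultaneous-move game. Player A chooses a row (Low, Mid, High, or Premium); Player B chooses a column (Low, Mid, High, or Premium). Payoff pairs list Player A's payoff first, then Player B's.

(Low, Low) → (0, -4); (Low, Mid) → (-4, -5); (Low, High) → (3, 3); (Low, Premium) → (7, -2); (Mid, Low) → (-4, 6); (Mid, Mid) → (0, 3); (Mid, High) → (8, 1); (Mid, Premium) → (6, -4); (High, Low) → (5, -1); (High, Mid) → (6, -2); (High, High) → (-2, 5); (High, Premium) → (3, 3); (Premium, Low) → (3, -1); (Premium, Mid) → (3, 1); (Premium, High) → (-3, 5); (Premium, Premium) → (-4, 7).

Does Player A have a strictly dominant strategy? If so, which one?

None

Check whether one of Player A's strategies beats all alternatives regardless of what the opponent does.
Low is not dominant: against Low, High gives 5 > 0.
Mid is not dominant: against Low, Low gives 0 > -4.
High is not dominant: against High, Low gives 3 > -2.
Premium is not dominant: against Low, High gives 5 > 3.
No single strategy is best against every opponent action.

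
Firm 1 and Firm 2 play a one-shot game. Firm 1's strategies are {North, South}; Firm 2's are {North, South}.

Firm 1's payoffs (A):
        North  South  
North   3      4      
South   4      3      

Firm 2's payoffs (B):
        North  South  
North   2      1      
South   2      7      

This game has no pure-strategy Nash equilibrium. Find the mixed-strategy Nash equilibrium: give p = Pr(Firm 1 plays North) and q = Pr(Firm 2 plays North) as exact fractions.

p = 5/6, q = 1/2

In a mixed NE each player is indifferent between their pure strategies, so the opponent's mix sets the indifference.
Firm 2 indifferent between North and South: p·2 + (1−p)·2 = p·1 + (1−p)·7 ⟹ 2 + 0p = 7 + (-6)p ⟹ p = 5/6.
Firm 1 indifferent between North and South: q·3 + (1−q)·4 = q·4 + (1−q)·3 ⟹ 4 + (-1)q = 3 + 1q ⟹ q = 1/2.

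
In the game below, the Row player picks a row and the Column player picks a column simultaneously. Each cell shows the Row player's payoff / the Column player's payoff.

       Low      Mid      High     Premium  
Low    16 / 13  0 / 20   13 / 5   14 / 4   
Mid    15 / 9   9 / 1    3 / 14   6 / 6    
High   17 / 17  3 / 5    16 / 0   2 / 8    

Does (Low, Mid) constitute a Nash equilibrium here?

No

Holding the Column player at Mid: the Row player gets 0 from Low but could get 9 by switching to Mid. The Row player has a profitable deviation.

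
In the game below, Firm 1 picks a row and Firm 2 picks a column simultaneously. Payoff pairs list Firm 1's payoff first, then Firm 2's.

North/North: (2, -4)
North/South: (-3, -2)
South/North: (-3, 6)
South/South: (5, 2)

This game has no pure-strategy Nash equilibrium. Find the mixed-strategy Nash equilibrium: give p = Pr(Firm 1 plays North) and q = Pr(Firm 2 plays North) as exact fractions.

p = 2/3, q = 8/13

In a mixed NE each player is indifferent between their pure strategies, so the opponent's mix sets the indifference.
Firm 2 indifferent between North and South: p·(-4) + (1−p)·6 = p·(-2) + (1−p)·2 ⟹ 6 + (-10)p = 2 + (-4)p ⟹ p = 2/3.
Firm 1 indifferent between North and South: q·2 + (1−q)·(-3) = q·(-3) + (1−q)·5 ⟹ (-3) + 5q = 5 + (-8)q ⟹ q = 8/13.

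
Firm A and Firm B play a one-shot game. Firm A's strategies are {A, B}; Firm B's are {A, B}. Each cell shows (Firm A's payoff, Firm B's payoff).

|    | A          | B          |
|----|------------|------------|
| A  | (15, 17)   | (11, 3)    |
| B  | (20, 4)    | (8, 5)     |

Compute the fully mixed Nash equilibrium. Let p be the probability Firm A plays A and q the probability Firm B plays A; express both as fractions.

Each player's mixing probability is pinned down by making the *other* player indifferent.
Firm B indifferent between A and B: p·17 + (1−p)·4 = p·3 + (1−p)·5 ⟹ 4 + 13p = 5 + (-2)p ⟹ p = 1/15.
Firm A indifferent between A and B: q·15 + (1−q)·11 = q·20 + (1−q)·8 ⟹ 11 + 4q = 8 + 12q ⟹ q = 3/8.

p = 1/15, q = 3/8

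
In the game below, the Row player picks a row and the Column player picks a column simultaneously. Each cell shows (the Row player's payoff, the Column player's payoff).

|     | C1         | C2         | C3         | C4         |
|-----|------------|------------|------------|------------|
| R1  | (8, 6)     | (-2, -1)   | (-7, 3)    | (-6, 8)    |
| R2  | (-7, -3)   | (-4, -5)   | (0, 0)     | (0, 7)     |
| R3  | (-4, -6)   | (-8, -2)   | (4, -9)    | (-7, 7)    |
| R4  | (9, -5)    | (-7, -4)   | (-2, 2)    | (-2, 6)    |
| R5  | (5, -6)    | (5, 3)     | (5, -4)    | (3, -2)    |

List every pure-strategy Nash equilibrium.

(R5, C2)

Check mutual best responses: a cell is a NE iff neither player can gain by unilaterally deviating.
The Row player's best responses — vs C1: R4 (payoff 9); vs C2: R5 (payoff 5); vs C3: R5 (payoff 5); vs C4: R5 (payoff 3).
The Column player's best responses — vs R1: C4 (payoff 8); vs R2: C4 (payoff 7); vs R3: C4 (payoff 7); vs R4: C4 (payoff 6); vs R5: C2 (payoff 3).
The only mutual best response is (R5, C2); neither player gains by switching there.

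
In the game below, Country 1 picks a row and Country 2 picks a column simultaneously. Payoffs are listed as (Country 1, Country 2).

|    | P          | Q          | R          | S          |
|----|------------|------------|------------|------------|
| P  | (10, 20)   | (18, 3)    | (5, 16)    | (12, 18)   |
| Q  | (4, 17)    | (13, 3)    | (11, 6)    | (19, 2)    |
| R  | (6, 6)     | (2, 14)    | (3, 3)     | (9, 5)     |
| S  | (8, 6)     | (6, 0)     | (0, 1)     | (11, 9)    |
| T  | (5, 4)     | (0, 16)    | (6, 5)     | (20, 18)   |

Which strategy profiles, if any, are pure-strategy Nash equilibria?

Check mutual best responses: a cell is a NE iff neither player can gain by unilaterally deviating.
Country 1's best responses — vs P: P (payoff 10); vs Q: P (payoff 18); vs R: Q (payoff 11); vs S: T (payoff 20).
Country 2's best responses — vs P: P (payoff 20); vs Q: P (payoff 17); vs R: Q (payoff 14); vs S: S (payoff 9); vs T: S (payoff 18).
Mutual best responses occur at (P, P) and (T, S); at each, neither player gains by switching.

(P, P) and (T, S)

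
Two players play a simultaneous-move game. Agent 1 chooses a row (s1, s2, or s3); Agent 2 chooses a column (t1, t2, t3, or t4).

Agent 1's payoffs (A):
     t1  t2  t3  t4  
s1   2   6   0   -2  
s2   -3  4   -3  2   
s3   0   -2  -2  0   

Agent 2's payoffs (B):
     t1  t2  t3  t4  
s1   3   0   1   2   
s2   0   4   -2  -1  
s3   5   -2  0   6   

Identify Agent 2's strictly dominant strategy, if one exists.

None

A strategy is strictly dominant if it gives Agent 2 a strictly higher payoff than every other strategy, against every choice by the opponent.
t1 is not dominant: against s2, t2 gives 4 > 0.
t2 is not dominant: against s1, t1 gives 3 > 0.
t3 is not dominant: against s1, t1 gives 3 > 1.
t4 is not dominant: against s1, t1 gives 3 > 2.
No single strategy is best against every opponent action.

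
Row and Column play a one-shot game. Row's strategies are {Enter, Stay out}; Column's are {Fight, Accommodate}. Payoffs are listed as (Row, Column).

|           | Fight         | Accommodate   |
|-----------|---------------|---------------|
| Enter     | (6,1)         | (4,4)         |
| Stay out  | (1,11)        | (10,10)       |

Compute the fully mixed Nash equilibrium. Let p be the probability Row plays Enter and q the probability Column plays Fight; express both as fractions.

p = 1/4, q = 6/11

In a mixed NE each player is indifferent between their pure strategies, so the opponent's mix sets the indifference.
Column indifferent between Fight and Accommodate: p·1 + (1−p)·11 = p·4 + (1−p)·10 ⟹ 11 + (-10)p = 10 + (-6)p ⟹ p = 1/4.
Row indifferent between Enter and Stay out: q·6 + (1−q)·4 = q·1 + (1−q)·10 ⟹ 4 + 2q = 10 + (-9)q ⟹ q = 6/11.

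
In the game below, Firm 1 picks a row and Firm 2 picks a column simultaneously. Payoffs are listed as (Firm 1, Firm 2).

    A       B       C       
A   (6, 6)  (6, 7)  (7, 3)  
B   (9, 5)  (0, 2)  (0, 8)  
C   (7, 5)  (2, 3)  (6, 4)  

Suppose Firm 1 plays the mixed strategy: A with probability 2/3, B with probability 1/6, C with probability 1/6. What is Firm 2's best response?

Firm 2's best reply maximizes expected payoff against the mix.
A: (2/3)·6 + (1/6)·5 + (1/6)·5 = 17/3
B: (2/3)·7 + (1/6)·2 + (1/6)·3 = 11/2
C: (2/3)·3 + (1/6)·8 + (1/6)·4 = 4
Highest expected payoff is 17/3, from A.

A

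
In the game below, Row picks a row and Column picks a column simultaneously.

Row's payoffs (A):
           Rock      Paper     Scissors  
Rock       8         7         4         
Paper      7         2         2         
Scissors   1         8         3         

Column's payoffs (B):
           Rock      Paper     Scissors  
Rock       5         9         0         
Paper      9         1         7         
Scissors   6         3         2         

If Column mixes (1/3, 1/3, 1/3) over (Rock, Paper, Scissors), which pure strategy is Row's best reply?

Rock

Row's best reply maximizes expected payoff against the mix.
Rock: (1/3)·8 + (1/3)·7 + (1/3)·4 = 19/3
Paper: (1/3)·7 + (1/3)·2 + (1/3)·2 = 11/3
Scissors: (1/3)·1 + (1/3)·8 + (1/3)·3 = 4
Highest expected payoff is 19/3, from Rock.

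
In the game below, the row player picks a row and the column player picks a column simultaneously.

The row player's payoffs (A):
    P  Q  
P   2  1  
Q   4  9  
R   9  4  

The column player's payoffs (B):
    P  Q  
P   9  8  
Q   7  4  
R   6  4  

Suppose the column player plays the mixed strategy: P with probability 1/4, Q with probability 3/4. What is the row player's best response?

Compute the row player's expected payoff from each pure strategy against the given mix.
P: (1/4)·2 + (3/4)·1 = 5/4
Q: (1/4)·4 + (3/4)·9 = 31/4
R: (1/4)·9 + (3/4)·4 = 21/4
Highest expected payoff is 31/4, from Q.

Q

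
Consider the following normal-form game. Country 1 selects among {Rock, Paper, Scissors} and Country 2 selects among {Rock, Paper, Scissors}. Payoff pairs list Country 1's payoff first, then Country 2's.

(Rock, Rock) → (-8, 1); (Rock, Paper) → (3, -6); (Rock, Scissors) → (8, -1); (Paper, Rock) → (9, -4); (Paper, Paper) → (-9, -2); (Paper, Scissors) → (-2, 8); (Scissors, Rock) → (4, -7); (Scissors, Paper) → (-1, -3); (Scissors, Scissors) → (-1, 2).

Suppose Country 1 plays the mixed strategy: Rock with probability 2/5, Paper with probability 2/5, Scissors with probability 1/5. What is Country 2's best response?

Compute Country 2's expected payoff from each pure strategy against the given mix.
Rock: (2/5)·1 + (2/5)·(-4) + (1/5)·(-7) = -13/5
Paper: (2/5)·(-6) + (2/5)·(-2) + (1/5)·(-3) = -19/5
Scissors: (2/5)·(-1) + (2/5)·8 + (1/5)·2 = 16/5
Highest expected payoff is 16/5, from Scissors.

Scissors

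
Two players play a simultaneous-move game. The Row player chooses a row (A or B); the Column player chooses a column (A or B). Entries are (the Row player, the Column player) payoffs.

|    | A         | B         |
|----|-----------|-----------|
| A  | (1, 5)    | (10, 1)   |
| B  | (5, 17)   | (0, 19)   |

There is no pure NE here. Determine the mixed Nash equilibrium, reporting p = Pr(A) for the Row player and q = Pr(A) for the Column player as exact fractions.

p = 1/3, q = 5/7

In a mixed NE each player is indifferent between their pure strategies, so the opponent's mix sets the indifference.
The Column player indifferent between A and B: p·5 + (1−p)·17 = p·1 + (1−p)·19 ⟹ 17 + (-12)p = 19 + (-18)p ⟹ p = 1/3.
The Row player indifferent between A and B: q·1 + (1−q)·10 = q·5 + (1−q)·0 ⟹ 10 + (-9)q = 0 + 5q ⟹ q = 5/7.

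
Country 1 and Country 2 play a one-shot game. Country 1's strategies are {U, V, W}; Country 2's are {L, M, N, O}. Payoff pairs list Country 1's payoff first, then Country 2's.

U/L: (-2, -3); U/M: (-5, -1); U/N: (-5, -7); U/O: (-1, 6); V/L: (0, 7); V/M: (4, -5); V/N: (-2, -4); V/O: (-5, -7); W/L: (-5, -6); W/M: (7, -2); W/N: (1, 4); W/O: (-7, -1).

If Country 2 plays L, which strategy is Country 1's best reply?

V

With Country 2 fixed at L, Country 1's payoffs are: U → -2, V → 0, W → -5.
The maximum is 0, achieved by V.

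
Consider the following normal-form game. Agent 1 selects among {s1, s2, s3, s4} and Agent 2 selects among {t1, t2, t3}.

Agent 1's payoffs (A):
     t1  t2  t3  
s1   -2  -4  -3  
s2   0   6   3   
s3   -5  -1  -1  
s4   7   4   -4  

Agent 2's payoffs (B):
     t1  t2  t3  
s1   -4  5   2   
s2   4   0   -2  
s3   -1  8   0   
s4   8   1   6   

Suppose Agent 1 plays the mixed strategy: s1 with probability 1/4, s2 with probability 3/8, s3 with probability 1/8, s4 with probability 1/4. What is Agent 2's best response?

t2

Compute Agent 2's expected payoff from each pure strategy against the given mix.
t1: (1/4)·(-4) + (3/8)·4 + (1/8)·(-1) + (1/4)·8 = 19/8
t2: (1/4)·5 + (3/8)·0 + (1/8)·8 + (1/4)·1 = 5/2
t3: (1/4)·2 + (3/8)·(-2) + (1/8)·0 + (1/4)·6 = 5/4
Highest expected payoff is 5/2, from t2.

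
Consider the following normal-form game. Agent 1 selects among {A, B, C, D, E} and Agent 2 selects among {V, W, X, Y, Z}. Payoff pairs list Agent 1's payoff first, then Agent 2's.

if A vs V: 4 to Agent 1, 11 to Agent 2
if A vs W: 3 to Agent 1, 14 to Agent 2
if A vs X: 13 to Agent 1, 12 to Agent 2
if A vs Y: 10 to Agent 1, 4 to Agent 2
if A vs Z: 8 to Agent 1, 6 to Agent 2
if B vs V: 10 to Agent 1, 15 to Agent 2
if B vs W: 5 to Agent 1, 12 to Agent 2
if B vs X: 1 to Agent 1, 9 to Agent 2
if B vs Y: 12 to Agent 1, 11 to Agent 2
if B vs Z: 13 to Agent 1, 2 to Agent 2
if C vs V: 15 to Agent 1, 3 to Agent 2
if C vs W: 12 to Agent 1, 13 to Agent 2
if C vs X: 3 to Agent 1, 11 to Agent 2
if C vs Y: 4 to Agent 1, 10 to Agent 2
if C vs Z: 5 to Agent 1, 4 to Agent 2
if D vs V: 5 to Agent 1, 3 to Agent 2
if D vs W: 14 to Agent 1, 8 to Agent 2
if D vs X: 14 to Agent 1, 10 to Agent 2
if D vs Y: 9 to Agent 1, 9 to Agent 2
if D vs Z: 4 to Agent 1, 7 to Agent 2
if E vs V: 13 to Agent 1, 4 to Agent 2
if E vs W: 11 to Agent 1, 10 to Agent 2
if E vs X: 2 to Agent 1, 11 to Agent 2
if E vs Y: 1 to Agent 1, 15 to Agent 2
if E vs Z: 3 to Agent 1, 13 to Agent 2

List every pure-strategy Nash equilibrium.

Check mutual best responses: a cell is a NE iff neither player can gain by unilaterally deviating.
Agent 1's best responses — vs V: C (payoff 15); vs W: D (payoff 14); vs X: D (payoff 14); vs Y: B (payoff 12); vs Z: B (payoff 13).
Agent 2's best responses — vs A: W (payoff 14); vs B: V (payoff 15); vs C: W (payoff 13); vs D: X (payoff 10); vs E: Y (payoff 15).
The only mutual best response is (D, X); neither player gains by switching there.

(D, X)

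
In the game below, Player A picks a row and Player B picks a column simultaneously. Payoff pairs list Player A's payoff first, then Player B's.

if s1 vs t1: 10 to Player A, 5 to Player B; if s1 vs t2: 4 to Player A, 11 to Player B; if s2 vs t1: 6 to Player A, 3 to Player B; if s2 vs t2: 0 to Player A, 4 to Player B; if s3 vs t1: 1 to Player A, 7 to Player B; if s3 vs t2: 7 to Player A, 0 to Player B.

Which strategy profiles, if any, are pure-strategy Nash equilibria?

None

Check mutual best responses: a cell is a NE iff neither player can gain by unilaterally deviating.
Player A's best responses — vs t1: s1 (payoff 10); vs t2: s3 (payoff 7).
Player B's best responses — vs s1: t2 (payoff 11); vs s2: t2 (payoff 4); vs s3: t1 (payoff 7).
No cell has both players best-responding. For instance, Player A's best reply to t1 is s1, but against s1 Player B prefers t2 over t1.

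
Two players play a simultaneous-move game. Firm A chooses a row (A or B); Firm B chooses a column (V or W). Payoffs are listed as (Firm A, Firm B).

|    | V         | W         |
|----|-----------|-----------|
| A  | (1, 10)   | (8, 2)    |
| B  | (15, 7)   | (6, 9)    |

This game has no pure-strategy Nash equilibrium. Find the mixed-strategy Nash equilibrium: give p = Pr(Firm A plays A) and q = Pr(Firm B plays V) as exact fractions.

In a mixed NE each player is indifferent between their pure strategies, so the opponent's mix sets the indifference.
Firm B indifferent between V and W: p·10 + (1−p)·7 = p·2 + (1−p)·9 ⟹ 7 + 3p = 9 + (-7)p ⟹ p = 1/5.
Firm A indifferent between A and B: q·1 + (1−q)·8 = q·15 + (1−q)·6 ⟹ 8 + (-7)q = 6 + 9q ⟹ q = 1/8.

p = 1/5, q = 1/8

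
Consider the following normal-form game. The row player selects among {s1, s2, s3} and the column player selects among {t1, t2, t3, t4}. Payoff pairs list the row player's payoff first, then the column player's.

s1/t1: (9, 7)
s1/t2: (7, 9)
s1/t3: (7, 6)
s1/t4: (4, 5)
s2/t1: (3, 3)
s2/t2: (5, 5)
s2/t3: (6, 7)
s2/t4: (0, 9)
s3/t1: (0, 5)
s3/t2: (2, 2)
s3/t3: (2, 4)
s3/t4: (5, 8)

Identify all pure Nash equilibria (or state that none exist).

(s1, t2) and (s3, t4)

A profile is a Nash equilibrium when each player is best-responding to the other.
The row player's best responses — vs t1: s1 (payoff 9); vs t2: s1 (payoff 7); vs t3: s1 (payoff 7); vs t4: s3 (payoff 5).
The column player's best responses — vs s1: t2 (payoff 9); vs s2: t4 (payoff 9); vs s3: t4 (payoff 8).
Mutual best responses occur at (s1, t2) and (s3, t4); at each, neither player gains by switching.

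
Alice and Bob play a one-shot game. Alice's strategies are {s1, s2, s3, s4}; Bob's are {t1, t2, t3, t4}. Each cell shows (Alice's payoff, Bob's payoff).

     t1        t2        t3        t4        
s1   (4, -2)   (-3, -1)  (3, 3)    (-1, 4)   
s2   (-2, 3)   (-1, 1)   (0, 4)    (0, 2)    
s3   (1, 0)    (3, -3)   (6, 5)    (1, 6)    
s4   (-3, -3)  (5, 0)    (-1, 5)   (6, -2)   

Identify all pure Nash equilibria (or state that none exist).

Find each player's best response to every opponent strategy; NE are the intersections.
Alice's best responses — vs t1: s1 (payoff 4); vs t2: s4 (payoff 5); vs t3: s3 (payoff 6); vs t4: s4 (payoff 6).
Bob's best responses — vs s1: t4 (payoff 4); vs s2: t3 (payoff 4); vs s3: t4 (payoff 6); vs s4: t3 (payoff 5).
No cell has both players best-responding. For instance, Alice's best reply to t3 is s3, but against s3 Bob prefers t4 over t3.

None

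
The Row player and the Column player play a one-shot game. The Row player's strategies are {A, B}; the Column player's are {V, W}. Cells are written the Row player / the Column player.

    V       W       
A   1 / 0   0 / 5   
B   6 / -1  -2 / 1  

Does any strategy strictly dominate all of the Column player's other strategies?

W

Check whether one of the Column player's strategies beats all alternatives regardless of what the opponent does.
W strictly dominates: vs A: 5 > 0; vs B: 1 > -1.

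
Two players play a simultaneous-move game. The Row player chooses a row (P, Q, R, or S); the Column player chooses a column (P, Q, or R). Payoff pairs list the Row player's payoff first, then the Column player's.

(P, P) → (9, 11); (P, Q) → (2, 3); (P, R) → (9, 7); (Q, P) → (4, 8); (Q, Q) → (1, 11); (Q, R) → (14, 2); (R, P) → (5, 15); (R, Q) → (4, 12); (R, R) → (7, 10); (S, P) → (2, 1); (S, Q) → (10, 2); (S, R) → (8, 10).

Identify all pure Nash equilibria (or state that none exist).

(P, P)

Find each player's best response to every opponent strategy; NE are the intersections.
The Row player's best responses — vs P: P (payoff 9); vs Q: S (payoff 10); vs R: Q (payoff 14).
The Column player's best responses — vs P: P (payoff 11); vs Q: Q (payoff 11); vs R: P (payoff 15); vs S: R (payoff 10).
The only mutual best response is (P, P); neither player gains by switching there.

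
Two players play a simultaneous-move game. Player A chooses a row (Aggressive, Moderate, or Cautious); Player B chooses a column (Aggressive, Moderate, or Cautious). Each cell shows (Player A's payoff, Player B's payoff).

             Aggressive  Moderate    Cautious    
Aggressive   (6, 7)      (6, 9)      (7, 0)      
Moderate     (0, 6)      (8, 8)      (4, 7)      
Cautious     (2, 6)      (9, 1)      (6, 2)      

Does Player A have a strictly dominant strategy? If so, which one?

Check whether one of Player A's strategies beats all alternatives regardless of what the opponent does.
Aggressive is not dominant: against Moderate, Moderate gives 8 > 6.
Moderate is not dominant: against Aggressive, Aggressive gives 6 > 0.
Cautious is not dominant: against Aggressive, Aggressive gives 6 > 2.
No single strategy is best against every opponent action.

None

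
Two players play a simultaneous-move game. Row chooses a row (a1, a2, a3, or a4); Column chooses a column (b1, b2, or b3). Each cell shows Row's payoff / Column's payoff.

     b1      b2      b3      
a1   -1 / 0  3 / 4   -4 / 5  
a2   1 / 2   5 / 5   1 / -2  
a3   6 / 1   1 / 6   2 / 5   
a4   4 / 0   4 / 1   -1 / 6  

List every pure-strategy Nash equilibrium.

(a2, b2)

Find each player's best response to every opponent strategy; NE are the intersections.
Row's best responses — vs b1: a3 (payoff 6); vs b2: a2 (payoff 5); vs b3: a3 (payoff 2).
Column's best responses — vs a1: b3 (payoff 5); vs a2: b2 (payoff 5); vs a3: b2 (payoff 6); vs a4: b3 (payoff 6).
The only mutual best response is (a2, b2); neither player gains by switching there.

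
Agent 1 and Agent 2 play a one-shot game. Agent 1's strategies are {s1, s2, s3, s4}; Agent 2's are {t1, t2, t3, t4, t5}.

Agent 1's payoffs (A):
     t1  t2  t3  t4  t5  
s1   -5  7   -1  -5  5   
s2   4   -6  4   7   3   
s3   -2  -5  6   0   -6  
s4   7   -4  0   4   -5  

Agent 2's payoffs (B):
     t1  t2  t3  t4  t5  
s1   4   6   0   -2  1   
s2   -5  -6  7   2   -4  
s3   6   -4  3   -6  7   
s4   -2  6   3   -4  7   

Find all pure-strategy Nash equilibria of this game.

A profile is a Nash equilibrium when each player is best-responding to the other.
Agent 1's best responses — vs t1: s4 (payoff 7); vs t2: s1 (payoff 7); vs t3: s3 (payoff 6); vs t4: s2 (payoff 7); vs t5: s1 (payoff 5).
Agent 2's best responses — vs s1: t2 (payoff 6); vs s2: t3 (payoff 7); vs s3: t5 (payoff 7); vs s4: t5 (payoff 7).
The only mutual best response is (s1, t2); neither player gains by switching there.

(s1, t2)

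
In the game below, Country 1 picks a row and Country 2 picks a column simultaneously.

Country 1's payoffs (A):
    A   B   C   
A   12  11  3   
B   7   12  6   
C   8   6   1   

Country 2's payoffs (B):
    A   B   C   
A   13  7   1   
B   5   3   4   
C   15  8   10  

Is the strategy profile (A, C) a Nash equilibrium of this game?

Holding Country 2 at C: Country 1 gets 3 from A but could get 6 by switching to B. Country 1 has a profitable deviation.

No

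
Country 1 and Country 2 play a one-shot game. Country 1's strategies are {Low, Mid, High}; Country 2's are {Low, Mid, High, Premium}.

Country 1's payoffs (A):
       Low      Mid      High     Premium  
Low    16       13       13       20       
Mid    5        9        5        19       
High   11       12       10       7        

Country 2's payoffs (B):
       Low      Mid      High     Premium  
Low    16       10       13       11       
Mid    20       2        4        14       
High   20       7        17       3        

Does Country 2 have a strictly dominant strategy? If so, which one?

A strategy is strictly dominant if it gives Country 2 a strictly higher payoff than every other strategy, against every choice by the opponent.
Low strictly dominates: vs Low: 16 > each of {10, 13, 11}; vs Mid: 20 > each of {2, 4, 14}; vs High: 20 > each of {7, 17, 3}.

Low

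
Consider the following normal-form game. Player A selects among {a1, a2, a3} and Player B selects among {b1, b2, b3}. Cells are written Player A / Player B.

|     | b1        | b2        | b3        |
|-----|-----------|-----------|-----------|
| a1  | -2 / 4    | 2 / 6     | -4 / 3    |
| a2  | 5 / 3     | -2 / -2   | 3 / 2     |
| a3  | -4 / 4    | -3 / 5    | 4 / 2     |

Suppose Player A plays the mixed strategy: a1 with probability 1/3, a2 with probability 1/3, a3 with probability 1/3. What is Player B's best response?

b1

Compute Player B's expected payoff from each pure strategy against the given mix.
b1: (1/3)·4 + (1/3)·3 + (1/3)·4 = 11/3
b2: (1/3)·6 + (1/3)·(-2) + (1/3)·5 = 3
b3: (1/3)·3 + (1/3)·2 + (1/3)·2 = 7/3
Highest expected payoff is 11/3, from b1.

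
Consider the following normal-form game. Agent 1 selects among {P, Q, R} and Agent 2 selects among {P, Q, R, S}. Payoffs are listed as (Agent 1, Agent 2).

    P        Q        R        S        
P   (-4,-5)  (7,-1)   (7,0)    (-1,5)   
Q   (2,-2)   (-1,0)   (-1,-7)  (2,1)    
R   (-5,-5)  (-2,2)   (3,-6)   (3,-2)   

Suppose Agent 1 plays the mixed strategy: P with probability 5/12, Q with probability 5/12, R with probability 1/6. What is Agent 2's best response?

Compute Agent 2's expected payoff from each pure strategy against the given mix.
P: (5/12)·(-5) + (5/12)·(-2) + (1/6)·(-5) = -15/4
Q: (5/12)·(-1) + (5/12)·0 + (1/6)·2 = -1/12
R: (5/12)·0 + (5/12)·(-7) + (1/6)·(-6) = -47/12
S: (5/12)·5 + (5/12)·1 + (1/6)·(-2) = 13/6
Highest expected payoff is 13/6, from S.

S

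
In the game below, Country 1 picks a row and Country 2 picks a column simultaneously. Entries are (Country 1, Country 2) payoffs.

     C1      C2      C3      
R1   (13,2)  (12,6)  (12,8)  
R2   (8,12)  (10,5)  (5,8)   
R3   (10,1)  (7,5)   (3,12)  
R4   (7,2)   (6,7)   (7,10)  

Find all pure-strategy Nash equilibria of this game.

(R1, C3)

Find each player's best response to every opponent strategy; NE are the intersections.
Country 1's best responses — vs C1: R1 (payoff 13); vs C2: R1 (payoff 12); vs C3: R1 (payoff 12).
Country 2's best responses — vs R1: C3 (payoff 8); vs R2: C1 (payoff 12); vs R3: C3 (payoff 12); vs R4: C3 (payoff 10).
The only mutual best response is (R1, C3); neither player gains by switching there.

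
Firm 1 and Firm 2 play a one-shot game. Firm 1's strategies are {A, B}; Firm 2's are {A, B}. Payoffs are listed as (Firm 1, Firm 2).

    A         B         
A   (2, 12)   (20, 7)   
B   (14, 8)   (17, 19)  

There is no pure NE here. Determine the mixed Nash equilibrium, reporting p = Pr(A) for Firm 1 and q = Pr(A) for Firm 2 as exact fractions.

p = 11/16, q = 1/5

In a mixed NE each player is indifferent between their pure strategies, so the opponent's mix sets the indifference.
Firm 2 indifferent between A and B: p·12 + (1−p)·8 = p·7 + (1−p)·19 ⟹ 8 + 4p = 19 + (-12)p ⟹ p = 11/16.
Firm 1 indifferent between A and B: q·2 + (1−q)·20 = q·14 + (1−q)·17 ⟹ 20 + (-18)q = 17 + (-3)q ⟹ q = 1/5.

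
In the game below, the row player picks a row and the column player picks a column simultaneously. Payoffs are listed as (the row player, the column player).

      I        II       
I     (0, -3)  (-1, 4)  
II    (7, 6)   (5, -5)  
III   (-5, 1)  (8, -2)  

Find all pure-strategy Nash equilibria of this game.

(II, I)

A profile is a Nash equilibrium when each player is best-responding to the other.
The row player's best responses — vs I: II (payoff 7); vs II: III (payoff 8).
The column player's best responses — vs I: II (payoff 4); vs II: I (payoff 6); vs III: I (payoff 1).
The only mutual best response is (II, I); neither player gains by switching there.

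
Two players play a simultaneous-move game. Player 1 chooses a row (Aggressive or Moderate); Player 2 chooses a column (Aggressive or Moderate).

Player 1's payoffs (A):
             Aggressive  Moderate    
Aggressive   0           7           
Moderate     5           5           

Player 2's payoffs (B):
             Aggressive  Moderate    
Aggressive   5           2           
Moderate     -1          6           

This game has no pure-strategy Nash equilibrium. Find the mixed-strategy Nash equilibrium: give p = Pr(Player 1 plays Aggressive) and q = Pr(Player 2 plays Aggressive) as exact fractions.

In a mixed NE each player is indifferent between their pure strategies, so the opponent's mix sets the indifference.
Player 2 indifferent between Aggressive and Moderate: p·5 + (1−p)·(-1) = p·2 + (1−p)·6 ⟹ (-1) + 6p = 6 + (-4)p ⟹ p = 7/10.
Player 1 indifferent between Aggressive and Moderate: q·0 + (1−q)·7 = q·5 + (1−q)·5 ⟹ 7 + (-7)q = 5 + 0q ⟹ q = 2/7.

p = 7/10, q = 2/7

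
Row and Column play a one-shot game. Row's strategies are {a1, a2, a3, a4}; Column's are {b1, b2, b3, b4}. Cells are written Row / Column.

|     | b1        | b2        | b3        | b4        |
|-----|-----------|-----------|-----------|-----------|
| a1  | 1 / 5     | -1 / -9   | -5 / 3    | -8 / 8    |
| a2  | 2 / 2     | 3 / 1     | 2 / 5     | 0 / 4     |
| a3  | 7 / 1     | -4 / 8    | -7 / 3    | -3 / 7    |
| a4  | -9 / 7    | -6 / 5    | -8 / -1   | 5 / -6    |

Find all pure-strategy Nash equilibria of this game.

A profile is a Nash equilibrium when each player is best-responding to the other.
Row's best responses — vs b1: a3 (payoff 7); vs b2: a2 (payoff 3); vs b3: a2 (payoff 2); vs b4: a4 (payoff 5).
Column's best responses — vs a1: b4 (payoff 8); vs a2: b3 (payoff 5); vs a3: b2 (payoff 8); vs a4: b1 (payoff 7).
The only mutual best response is (a2, b3); neither player gains by switching there.

(a2, b3)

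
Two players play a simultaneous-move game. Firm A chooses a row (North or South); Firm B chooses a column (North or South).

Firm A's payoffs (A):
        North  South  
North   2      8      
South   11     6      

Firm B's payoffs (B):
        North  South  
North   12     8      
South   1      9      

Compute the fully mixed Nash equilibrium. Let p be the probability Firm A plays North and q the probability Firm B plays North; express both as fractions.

Each player's mixing probability is pinned down by making the *other* player indifferent.
Firm B indifferent between North and South: p·12 + (1−p)·1 = p·8 + (1−p)·9 ⟹ 1 + 11p = 9 + (-1)p ⟹ p = 2/3.
Firm A indifferent between North and South: q·2 + (1−q)·8 = q·11 + (1−q)·6 ⟹ 8 + (-6)q = 6 + 5q ⟹ q = 2/11.

p = 2/3, q = 2/11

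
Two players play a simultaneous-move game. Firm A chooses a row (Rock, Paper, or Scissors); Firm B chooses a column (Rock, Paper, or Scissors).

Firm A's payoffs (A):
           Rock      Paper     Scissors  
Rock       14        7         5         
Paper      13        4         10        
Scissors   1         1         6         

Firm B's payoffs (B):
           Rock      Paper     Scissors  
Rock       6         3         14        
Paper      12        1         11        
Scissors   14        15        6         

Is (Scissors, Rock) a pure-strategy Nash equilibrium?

No

Holding Firm B at Rock: Firm A gets 1 from Scissors but could get 14 by switching to Rock. Firm A has a profitable deviation.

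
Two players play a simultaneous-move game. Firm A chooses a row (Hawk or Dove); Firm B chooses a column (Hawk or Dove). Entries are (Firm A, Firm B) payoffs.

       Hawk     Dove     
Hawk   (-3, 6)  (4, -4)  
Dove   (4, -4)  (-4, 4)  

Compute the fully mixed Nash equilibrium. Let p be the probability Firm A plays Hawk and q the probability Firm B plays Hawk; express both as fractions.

Each player's mixing probability is pinned down by making the *other* player indifferent.
Firm B indifferent between Hawk and Dove: p·6 + (1−p)·(-4) = p·(-4) + (1−p)·4 ⟹ (-4) + 10p = 4 + (-8)p ⟹ p = 4/9.
Firm A indifferent between Hawk and Dove: q·(-3) + (1−q)·4 = q·4 + (1−q)·(-4) ⟹ 4 + (-7)q = (-4) + 8q ⟹ q = 8/15.

p = 4/9, q = 8/15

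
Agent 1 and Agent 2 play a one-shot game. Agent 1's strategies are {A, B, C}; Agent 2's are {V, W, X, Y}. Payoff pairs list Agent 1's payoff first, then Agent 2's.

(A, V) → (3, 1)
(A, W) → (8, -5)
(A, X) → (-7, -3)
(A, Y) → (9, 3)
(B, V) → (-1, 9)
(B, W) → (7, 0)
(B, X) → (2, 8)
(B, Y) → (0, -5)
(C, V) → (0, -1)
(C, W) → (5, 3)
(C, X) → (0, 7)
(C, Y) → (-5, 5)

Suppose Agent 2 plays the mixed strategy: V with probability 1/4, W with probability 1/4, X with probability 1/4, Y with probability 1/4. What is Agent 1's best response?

Agent 1's best reply maximizes expected payoff against the mix.
A: (1/4)·3 + (1/4)·8 + (1/4)·(-7) + (1/4)·9 = 13/4
B: (1/4)·(-1) + (1/4)·7 + (1/4)·2 + (1/4)·0 = 2
C: (1/4)·0 + (1/4)·5 + (1/4)·0 + (1/4)·(-5) = 0
Highest expected payoff is 13/4, from A.

A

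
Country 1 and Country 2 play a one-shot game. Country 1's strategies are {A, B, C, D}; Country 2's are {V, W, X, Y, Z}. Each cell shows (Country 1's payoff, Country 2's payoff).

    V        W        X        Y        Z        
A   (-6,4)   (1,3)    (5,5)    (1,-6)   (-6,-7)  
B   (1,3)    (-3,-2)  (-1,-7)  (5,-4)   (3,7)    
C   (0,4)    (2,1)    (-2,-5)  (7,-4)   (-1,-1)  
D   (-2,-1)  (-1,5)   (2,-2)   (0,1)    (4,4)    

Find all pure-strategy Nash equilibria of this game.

A profile is a Nash equilibrium when each player is best-responding to the other.
Country 1's best responses — vs V: B (payoff 1); vs W: C (payoff 2); vs X: A (payoff 5); vs Y: C (payoff 7); vs Z: D (payoff 4).
Country 2's best responses — vs A: X (payoff 5); vs B: Z (payoff 7); vs C: V (payoff 4); vs D: W (payoff 5).
The only mutual best response is (A, X); neither player gains by switching there.

(A, X)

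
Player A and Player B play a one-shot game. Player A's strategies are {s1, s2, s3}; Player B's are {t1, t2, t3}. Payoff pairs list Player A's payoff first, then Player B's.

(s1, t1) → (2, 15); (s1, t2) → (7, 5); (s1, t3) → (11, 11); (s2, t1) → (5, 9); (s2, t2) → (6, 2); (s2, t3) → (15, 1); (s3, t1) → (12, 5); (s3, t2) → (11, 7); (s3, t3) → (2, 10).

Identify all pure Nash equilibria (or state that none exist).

No pure-strategy Nash equilibrium

Check mutual best responses: a cell is a NE iff neither player can gain by unilaterally deviating.
Player A's best responses — vs t1: s3 (payoff 12); vs t2: s3 (payoff 11); vs t3: s2 (payoff 15).
Player B's best responses — vs s1: t1 (payoff 15); vs s2: t1 (payoff 9); vs s3: t3 (payoff 10).
No cell has both players best-responding. For instance, Player A's best reply to t2 is s3, but against s3 Player B prefers t3 over t2.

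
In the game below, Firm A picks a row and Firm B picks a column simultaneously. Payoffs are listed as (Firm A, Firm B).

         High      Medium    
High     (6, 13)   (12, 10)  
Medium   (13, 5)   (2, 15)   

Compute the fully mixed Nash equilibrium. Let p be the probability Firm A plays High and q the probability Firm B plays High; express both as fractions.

Each player's mixing probability is pinned down by making the *other* player indifferent.
Firm B indifferent between High and Medium: p·13 + (1−p)·5 = p·10 + (1−p)·15 ⟹ 5 + 8p = 15 + (-5)p ⟹ p = 10/13.
Firm A indifferent between High and Medium: q·6 + (1−q)·12 = q·13 + (1−q)·2 ⟹ 12 + (-6)q = 2 + 11q ⟹ q = 10/17.

p = 10/13, q = 10/17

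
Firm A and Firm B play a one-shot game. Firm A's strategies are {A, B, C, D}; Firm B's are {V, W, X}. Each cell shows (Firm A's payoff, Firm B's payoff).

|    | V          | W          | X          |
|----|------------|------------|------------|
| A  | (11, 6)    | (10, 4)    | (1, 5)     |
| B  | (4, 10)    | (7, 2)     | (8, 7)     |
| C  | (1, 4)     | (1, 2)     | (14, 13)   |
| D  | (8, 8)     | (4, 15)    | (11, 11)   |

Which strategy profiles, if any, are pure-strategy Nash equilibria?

Check mutual best responses: a cell is a NE iff neither player can gain by unilaterally deviating.
Firm A's best responses — vs V: A (payoff 11); vs W: A (payoff 10); vs X: C (payoff 14).
Firm B's best responses — vs A: V (payoff 6); vs B: V (payoff 10); vs C: X (payoff 13); vs D: W (payoff 15).
Mutual best responses occur at (A, V) and (C, X); at each, neither player gains by switching.

(A, V) and (C, X)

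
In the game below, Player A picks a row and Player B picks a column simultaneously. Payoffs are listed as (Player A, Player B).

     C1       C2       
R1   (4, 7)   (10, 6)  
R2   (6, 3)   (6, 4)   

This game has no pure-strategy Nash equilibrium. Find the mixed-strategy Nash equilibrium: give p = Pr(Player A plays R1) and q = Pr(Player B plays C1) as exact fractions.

In a mixed NE each player is indifferent between their pure strategies, so the opponent's mix sets the indifference.
Player B indifferent between C1 and C2: p·7 + (1−p)·3 = p·6 + (1−p)·4 ⟹ 3 + 4p = 4 + 2p ⟹ p = 1/2.
Player A indifferent between R1 and R2: q·4 + (1−q)·10 = q·6 + (1−q)·6 ⟹ 10 + (-6)q = 6 + 0q ⟹ q = 2/3.

p = 1/2, q = 2/3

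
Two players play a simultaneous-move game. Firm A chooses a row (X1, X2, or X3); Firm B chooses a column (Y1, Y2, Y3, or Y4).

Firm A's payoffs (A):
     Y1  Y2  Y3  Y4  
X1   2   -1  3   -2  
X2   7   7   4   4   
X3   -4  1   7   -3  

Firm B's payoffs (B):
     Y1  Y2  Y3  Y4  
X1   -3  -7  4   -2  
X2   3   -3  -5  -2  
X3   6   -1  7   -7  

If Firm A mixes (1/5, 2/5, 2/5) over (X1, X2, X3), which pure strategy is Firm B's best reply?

Compute Firm B's expected payoff from each pure strategy against the given mix.
Y1: (1/5)·(-3) + (2/5)·3 + (2/5)·6 = 3
Y2: (1/5)·(-7) + (2/5)·(-3) + (2/5)·(-1) = -3
Y3: (1/5)·4 + (2/5)·(-5) + (2/5)·7 = 8/5
Y4: (1/5)·(-2) + (2/5)·(-2) + (2/5)·(-7) = -4
Highest expected payoff is 3, from Y1.

Y1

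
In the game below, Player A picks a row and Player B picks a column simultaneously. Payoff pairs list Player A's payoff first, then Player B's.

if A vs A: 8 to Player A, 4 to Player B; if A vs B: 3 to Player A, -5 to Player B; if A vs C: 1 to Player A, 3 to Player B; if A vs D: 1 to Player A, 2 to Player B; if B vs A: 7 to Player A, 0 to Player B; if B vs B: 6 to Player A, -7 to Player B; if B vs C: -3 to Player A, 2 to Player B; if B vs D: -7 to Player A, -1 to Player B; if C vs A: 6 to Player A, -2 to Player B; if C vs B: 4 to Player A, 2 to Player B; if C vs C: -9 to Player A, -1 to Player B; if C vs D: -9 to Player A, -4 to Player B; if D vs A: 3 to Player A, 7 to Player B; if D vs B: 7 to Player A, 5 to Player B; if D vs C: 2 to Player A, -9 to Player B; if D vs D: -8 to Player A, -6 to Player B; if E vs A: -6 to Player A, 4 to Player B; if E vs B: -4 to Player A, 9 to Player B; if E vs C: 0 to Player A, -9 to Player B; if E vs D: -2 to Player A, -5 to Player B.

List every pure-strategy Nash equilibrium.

(A, A)

Check mutual best responses: a cell is a NE iff neither player can gain by unilaterally deviating.
Player A's best responses — vs A: A (payoff 8); vs B: D (payoff 7); vs C: D (payoff 2); vs D: A (payoff 1).
Player B's best responses — vs A: A (payoff 4); vs B: C (payoff 2); vs C: B (payoff 2); vs D: A (payoff 7); vs E: B (payoff 9).
The only mutual best response is (A, A); neither player gains by switching there.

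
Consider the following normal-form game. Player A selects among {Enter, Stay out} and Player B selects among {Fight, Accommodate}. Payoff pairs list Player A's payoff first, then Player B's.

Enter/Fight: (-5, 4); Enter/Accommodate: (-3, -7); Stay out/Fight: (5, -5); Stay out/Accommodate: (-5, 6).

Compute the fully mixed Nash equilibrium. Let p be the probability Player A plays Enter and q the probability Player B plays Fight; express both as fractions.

p = 1/2, q = 1/6

Each player's mixing probability is pinned down by making the *other* player indifferent.
Player B indifferent between Fight and Accommodate: p·4 + (1−p)·(-5) = p·(-7) + (1−p)·6 ⟹ (-5) + 9p = 6 + (-13)p ⟹ p = 1/2.
Player A indifferent between Enter and Stay out: q·(-5) + (1−q)·(-3) = q·5 + (1−q)·(-5) ⟹ (-3) + (-2)q = (-5) + 10q ⟹ q = 1/6.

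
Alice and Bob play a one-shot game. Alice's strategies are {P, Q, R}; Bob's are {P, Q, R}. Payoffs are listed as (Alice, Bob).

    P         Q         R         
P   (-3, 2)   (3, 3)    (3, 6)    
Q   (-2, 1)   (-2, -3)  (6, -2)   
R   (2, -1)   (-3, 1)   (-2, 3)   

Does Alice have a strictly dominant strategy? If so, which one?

A strategy is strictly dominant if it gives Alice a strictly higher payoff than every other strategy, against every choice by the opponent.
P is not dominant: against P, Q gives -2 > -3.
Q is not dominant: against P, R gives 2 > -2.
R is not dominant: against Q, P gives 3 > -3.
No single strategy is best against every opponent action.

No strictly dominant strategy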